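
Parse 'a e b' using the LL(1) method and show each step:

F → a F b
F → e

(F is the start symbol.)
LL(1) parsing maintains a stack (initially the start symbol over $) and the input. At each step: if the stack top is a terminal, match it against the current input token; if it is a non-terminal N, replace it with the RHS of M[N, lookahead] (the unique production whose predict set contains the lookahead).

Stack is shown with the top on the left.

Stack    Input    Action
------------------------
F $      a e b $  output F → a F b
a F b $  a e b $  match 'a'
F b $    e b $    output F → e
e b $    e b $    match 'e'
b $      b $      match 'b'
$        $        accept

The string is accepted.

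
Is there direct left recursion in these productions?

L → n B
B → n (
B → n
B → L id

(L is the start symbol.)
No direct left recursion

Direct left recursion occurs when N → N α for some non-terminal N (the right-hand side begins with the left-hand side itself).

L → n B: starts with n
B → n (: starts with n
B → n: starts with n
B → L id: starts with L

No direct left recursion found.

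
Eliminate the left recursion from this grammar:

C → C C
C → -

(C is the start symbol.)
C → - C'
C' → C C'
C' → ε

C is directly left-recursive. The standard transformation for
  A → A α₁ | ... | A α_m | β₁ | ... | β_n
is
  A  → β₁ A' | ... | β_n A'
  A' → α₁ A' | ... | α_m A' | ε

C → - becomes C → - C'
C → C C becomes C' → C C'
Add C' → ε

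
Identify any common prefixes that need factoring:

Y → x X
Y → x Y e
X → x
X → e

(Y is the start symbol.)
Left-factoring is needed when two productions for the same non-terminal
share a common prefix on the right-hand side.

Productions for Y:
  Y → x X
  Y → x Y e
Productions for X:
  X → x
  X → e

Found common prefix 'x' in productions for Y

Answer: Yes, Y has productions with common prefix 'x'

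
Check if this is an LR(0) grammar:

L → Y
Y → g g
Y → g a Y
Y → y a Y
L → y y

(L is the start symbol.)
A grammar is LR(0) if no state in the canonical LR(0) collection has:
  - both a shift item (dot before a terminal) and a complete item (shift-reduce conflict), or
  - two or more complete items (reduce-reduce conflict; the accept item [L' → L .] counts as a complete item here).

Augment with L' → L and build the canonical LR(0) collection (I0 = CLOSURE({[L' → . L]}), then GOTO on every symbol after a dot until no new states appear). It has 12 states:
  I0: { [L → . Y], [L → . y y], [L' → . L], [Y → . g a Y], [Y → . g g], [Y → . y a Y] }  — shift
  I1: { [L' → L .] }  — accept
  I2: { [L → Y .] }  — reduce
  I3: { [Y → g . a Y], [Y → g . g] }  — shift
  I4: { [L → y . y], [Y → y . a Y] }  — shift
  I5: { [Y → . g a Y], [Y → . g g], [Y → . y a Y], [Y → y a . Y] }  — shift
  I6: { [L → y y .] }  — reduce
  I7: { [Y → y a Y .] }  — reduce
  I8: { [Y → y . a Y] }  — shift
  I9: { [Y → . g a Y], [Y → . g g], [Y → . y a Y], [Y → g a . Y] }  — shift
  I10: { [Y → g g .] }  — reduce
  I11: { [Y → g a Y .] }  — reduce

Every state is either a pure shift/goto state or contains exactly one complete item and nothing to shift — no conflicts. The grammar is LR(0).

Answer: Yes, the grammar is LR(0)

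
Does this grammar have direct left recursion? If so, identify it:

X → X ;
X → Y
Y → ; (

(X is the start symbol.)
Yes, X is left-recursive

Direct left recursion occurs when N → N α for some non-terminal N (the right-hand side begins with the left-hand side itself).

X → X ;: LEFT RECURSIVE (starts with X)
X → Y: starts with Y
Y → ; (: starts with ';'

The grammar has direct left recursion on: X.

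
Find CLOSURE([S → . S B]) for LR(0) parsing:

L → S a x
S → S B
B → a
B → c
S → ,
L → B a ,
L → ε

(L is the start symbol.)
{ [S → . ,], [S → . S B] }

To compute CLOSURE, for each item [A → α.Bβ] where B is a non-terminal, add [B → .γ] for all productions B → γ; repeat for the newly added items until nothing changes.

Start with: [S → . S B]
  [S → . S B] has the dot before S: add [S → . ,]
No further items can be added.

CLOSURE = { [S → . ,], [S → . S B] }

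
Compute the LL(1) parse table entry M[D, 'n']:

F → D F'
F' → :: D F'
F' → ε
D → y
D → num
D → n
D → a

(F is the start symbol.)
D → n

To find M[D, 'n'], we find productions for D where 'n' is in the predict set (PREDICT(N → α) = (FIRST(α) \ {ε}) ∪ (FOLLOW(N) if α ⇒* ε)).

D → y: PREDICT = { 'y' }
D → num: PREDICT = { 'num' }
D → n: PREDICT = { 'n' }
  'n' is in predict set, so this production goes in M[D, 'n']
D → a: PREDICT = { 'a' }

M[D, 'n'] = D → n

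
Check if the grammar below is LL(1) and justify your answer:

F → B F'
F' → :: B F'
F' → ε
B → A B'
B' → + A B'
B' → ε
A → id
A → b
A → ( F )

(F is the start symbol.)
Yes, the grammar is LL(1).

A grammar is LL(1) if for each non-terminal N with multiple productions, the predict sets of those productions are pairwise disjoint, where PREDICT(N → α) = (FIRST(α) \ {ε}) ∪ (FOLLOW(N) if α ⇒* ε).

Relevant sets:
  FOLLOW(F') = { $, ')' }
  FOLLOW(B') = { $, ')', '::' }

For F':
  PREDICT(F' → :: B F') = { '::' }
  PREDICT(F' → ε) = { $, ')' }
For B':
  PREDICT(B' → '+' A B') = { '+' }
  PREDICT(B' → ε) = { $, ')', '::' }
For A:
  PREDICT(A → id) = { 'id' }
  PREDICT(A → b) = { 'b' }
  PREDICT(A → '(' F ')') = { '(' }
F, B have a single production, so nothing to check there.

All predict sets are disjoint. The grammar IS LL(1).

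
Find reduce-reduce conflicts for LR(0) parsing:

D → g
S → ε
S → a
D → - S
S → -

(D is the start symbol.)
Augment with D' → D and build the canonical LR(0) collection (I0 = CLOSURE({[D' → . D]}), then GOTO on every symbol after a dot until no new states appear). It has 7 states:
  I0: { [D → . - S], [D → . g], [D' → . D] }  — shift
  I1: { [D → - . S], [S → . -], [S → . a], [S → .] }  — shift, reduce
  I2: { [D' → D .] }  — accept
  I3: { [D → g .] }  — reduce
  I4: { [S → - .] }  — reduce
  I5: { [D → - S .] }  — reduce
  I6: { [S → a .] }  — reduce

No state contains more than one complete item.

Answer: No reduce-reduce conflicts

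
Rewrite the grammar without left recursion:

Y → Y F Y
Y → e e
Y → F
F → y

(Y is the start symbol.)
Y is directly left-recursive. The standard transformation for
  A → A α₁ | ... | A α_m | β₁ | ... | β_n
is
  A  → β₁ A' | ... | β_n A'
  A' → α₁ A' | ... | α_m A' | ε

Y → e e becomes Y → e e Y'
Y → F becomes Y → F Y'
Y → Y F Y becomes Y' → F Y Y'
Add Y' → ε

Productions for other non-terminals are unchanged:
  F → y

Resulting grammar:
Y → e e Y'
Y → F Y'
Y' → F Y Y'
Y' → ε
F → y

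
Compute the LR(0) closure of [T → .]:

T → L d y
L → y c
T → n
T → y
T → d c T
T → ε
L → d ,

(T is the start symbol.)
Start with: [T → .]
The dot is at the end, so nothing is added.

CLOSURE = { [T → .] }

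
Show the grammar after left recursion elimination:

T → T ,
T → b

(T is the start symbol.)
T → b T'
T' → , T'
T' → ε

T is directly left-recursive. The standard transformation for
  A → A α₁ | ... | A α_m | β₁ | ... | β_n
is
  A  → β₁ A' | ... | β_n A'
  A' → α₁ A' | ... | α_m A' | ε

T → b becomes T → b T'
T → T , becomes T' → , T'
Add T' → ε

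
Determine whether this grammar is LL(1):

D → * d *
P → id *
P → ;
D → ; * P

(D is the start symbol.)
For D:
  PREDICT(D → '*' d '*') = { '*' }
  PREDICT(D → ';' '*' P) = { ';' }
For P:
  PREDICT(P → id '*') = { 'id' }
  PREDICT(P → ';') = { ';' }

All predict sets are disjoint. The grammar IS LL(1).

Answer: Yes, the grammar is LL(1).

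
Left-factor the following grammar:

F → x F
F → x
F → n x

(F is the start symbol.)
F → x F'
F' → F
F' → ε
F → n x

Left-factoring transforms A → αβ₁ | αβ₂ into A → αA' and A' → β₁ | β₂
(α is the longest common prefix among the alternatives). Repeat until
no nonterminal has two alternatives with a common prefix.

Round 1: F has alternatives sharing prefix 'x'. Introduce F': F → x F'
  Add: F' → F
  Add: F' → ε

No remaining common prefixes — done.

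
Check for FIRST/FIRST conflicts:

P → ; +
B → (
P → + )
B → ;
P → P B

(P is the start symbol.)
Yes. P → ';' '+' / P → P B on { ';' }; P → '+' ')' / P → P B on { '+' }

FIRST sets of the non-terminals at (or reachable through a nullable prefix from) the front of some alternative:
  FIRST(P) = { '+', ';' }

Productions for P:
  P → ; +: FIRST = { ';' }
  P → + ): FIRST = { '+' }
  P → P B: FIRST = { '+', ';' }
Productions for B:
  B → (: FIRST = { '(' }
  B → ;: FIRST = { ';' }

Conflict for P: P → ; + and P → P B
  Overlap: { ';' }
Conflict for P: P → + ) and P → P B
  Overlap: { '+' }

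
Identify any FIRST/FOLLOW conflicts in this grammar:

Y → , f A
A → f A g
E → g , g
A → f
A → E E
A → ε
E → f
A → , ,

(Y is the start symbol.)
Nullable non-terminals: A.
FIRST sets used below: FIRST(E) = { 'f', 'g' }

A: nullable alternative(s) A → ε; FOLLOW(A) = { $, 'g' }
  A → f A g: FIRST \ {ε} = { 'f' } — disjoint from FOLLOW(A)
  A → f: FIRST \ {ε} = { 'f' } — disjoint from FOLLOW(A)
  A → E E: FIRST \ {ε} = { 'f', 'g' } — overlaps FOLLOW(A) on { 'g' }: CONFLICT
  A → ε: FIRST \ {ε} = { } — this is the only nullable alternative, skip
  A → , ,: FIRST \ {ε} = { ',' } — disjoint from FOLLOW(A)

E, Y have no nullable alternative, so no FIRST/FOLLOW check is needed there.

So the grammar has 1 FIRST/FOLLOW conflict (marked CONFLICT above).

Answer: Yes. A → E E with FOLLOW(A) on { 'g' }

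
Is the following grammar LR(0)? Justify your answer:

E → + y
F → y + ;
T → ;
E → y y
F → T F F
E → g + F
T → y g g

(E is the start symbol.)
Yes, the grammar is LR(0)

Augment with E' → E and build the canonical LR(0) collection (I0 = CLOSURE({[E' → . E]}), then GOTO on every symbol after a dot until no new states appear). It has 18 states:
  I0: { [E → . + y], [E → . g + F], [E → . y y], [E' → . E] }  — shift
  I1: { [E → + . y] }  — shift
  I2: { [E' → E .] }  — accept
  I3: { [E → g . + F] }  — shift
  I4: { [E → y . y] }  — shift
  I5: { [E → y y .] }  — reduce
  I6: { [E → g + . F], [F → . T F F], [F → . y + ;], [T → . ;], [T → . y g g] }  — shift
  I7: { [T → ; .] }  — reduce
  I8: { [E → g + F .] }  — reduce
  I9: { [F → . T F F], [F → . y + ;], [F → T . F F], [T → . ;], [T → . y g g] }  — shift
  I10: { [F → y . + ;], [T → y . g g] }  — shift
  I11: { [F → y + . ;] }  — shift
  I12: { [T → y g . g] }  — shift
  I13: { [T → y g g .] }  — reduce
  I14: { [F → y + ; .] }  — reduce
  I15: { [F → . T F F], [F → . y + ;], [F → T F . F], [T → . ;], [T → . y g g] }  — shift
  I16: { [F → T F F .] }  — reduce
  I17: { [E → + y .] }  — reduce

Every state is either a pure shift/goto state or contains exactly one complete item and nothing to shift — no conflicts. The grammar is LR(0).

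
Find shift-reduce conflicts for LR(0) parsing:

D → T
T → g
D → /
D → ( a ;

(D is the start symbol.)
A shift-reduce conflict occurs when an LR(0) state has both:
  - a complete (reduce) item [A → α .] (dot at the end), and
  - a shift item [B → β . c γ] (dot before a terminal).

Augment with D' → D and build the canonical LR(0) collection (I0 = CLOSURE({[D' → . D]}), then GOTO on every symbol after a dot until no new states appear). It has 8 states:
  I0: { [D → . ( a ;], [D → . /], [D → . T], [D' → . D], [T → . g] }  — shift
  I1: { [D → ( . a ;] }  — shift
  I2: { [D → / .] }  — reduce
  I3: { [D' → D .] }  — accept
  I4: { [D → T .] }  — reduce
  I5: { [T → g .] }  — reduce
  I6: { [D → ( a . ;] }  — shift
  I7: { [D → ( a ; .] }  — reduce

No state contains both a complete item and a shift item.

Answer: No shift-reduce conflicts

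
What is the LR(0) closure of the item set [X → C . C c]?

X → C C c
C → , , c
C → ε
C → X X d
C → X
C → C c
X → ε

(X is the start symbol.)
{ [C → . , , c], [C → . C c], [C → . X X d], [C → . X], [C → .], [X → . C C c], [X → .], [X → C . C c] }

To compute CLOSURE, for each item [A → α.Bβ] where B is a non-terminal, add [B → .γ] for all productions B → γ; repeat for the newly added items until nothing changes.

Start with: [X → C . C c]
  [X → C . C c] has the dot before C: add [C → . , , c], [C → .], [C → . X X d], [C → . X], [C → . C c]
  [C → . X X d] has the dot before X: add [X → . C C c], [X → .]
No further items can be added.

CLOSURE = { [C → . , , c], [C → . C c], [C → . X X d], [C → . X], [C → .], [X → . C C c], [X → .], [X → C . C c] }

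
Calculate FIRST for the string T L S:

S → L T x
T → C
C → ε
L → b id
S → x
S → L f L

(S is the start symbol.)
FIRST sets of the non-terminals involved (from the grammar, by fixed-point iteration):
  FIRST(T) = { ε }
  FIRST(L) = { 'b' }

To compute FIRST(T L S), process the symbols left to right:
Symbol T is a non-terminal. Add FIRST(T) \ {ε} = { }
T is nullable (ε ∈ FIRST(T)), continue to the next symbol.
Symbol L is a non-terminal. Add FIRST(L) \ {ε} = { 'b' }
L is not nullable (ε ∉ FIRST(L)), so stop here.
FIRST(T L S) = { 'b' }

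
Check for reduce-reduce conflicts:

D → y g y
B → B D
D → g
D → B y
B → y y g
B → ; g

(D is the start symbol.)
A reduce-reduce conflict occurs when an LR(0) state has two complete items [A → α .] and [B → β .] — both call for a reduction, and with no lookahead the parser cannot choose between them.

Augment with D' → D and build the canonical LR(0) collection (I0 = CLOSURE({[D' → . D]}), then GOTO on every symbol after a dot until no new states appear). It has 13 states:
  I0: { [B → . ; g], [B → . B D], [B → . y y g], [D → . B y], [D → . g], [D → . y g y], [D' → . D] }  — shift
  I1: { [B → ; . g] }  — shift
  I2: { [B → . ; g], [B → . B D], [B → . y y g], [B → B . D], [D → . B y], [D → . g], [D → . y g y], [D → B . y] }  — shift
  I3: { [D' → D .] }  — accept
  I4: { [D → g .] }  — reduce
  I5: { [B → y . y g], [D → y . g y] }  — shift
  I6: { [D → y g . y] }  — shift
  I7: { [B → y y . g] }  — shift
  I8: { [B → y y g .] }  — reduce
  I9: { [D → y g y .] }  — reduce
  I10: { [B → B D .] }  — reduce
  I11: { [B → y . y g], [D → B y .], [D → y . g y] }  — shift, reduce
  I12: { [B → ; g .] }  — reduce

No state contains more than one complete item.

Answer: No reduce-reduce conflicts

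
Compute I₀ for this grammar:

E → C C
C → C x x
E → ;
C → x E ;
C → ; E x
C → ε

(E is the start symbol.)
{ [C → . ; E x], [C → . C x x], [C → . x E ;], [C → .], [E → . ;], [E → . C C], [E' → . E] }

First, augment the grammar with E' → E
I₀ = CLOSURE({ [E' → . E] }):
  [E' → . E] has the dot before E: add [E → . C C], [E → . ;]
  [E → . C C] has the dot before C: add [C → . C x x], [C → . x E ;], [C → . ; E x], [C → .]
No further items can be added.

I₀ = { [C → . ; E x], [C → . C x x], [C → . x E ;], [C → .], [E → . ;], [E → . C C], [E' → . E] }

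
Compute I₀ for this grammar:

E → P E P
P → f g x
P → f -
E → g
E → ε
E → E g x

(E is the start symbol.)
{ [E → . E g x], [E → . P E P], [E → . g], [E → .], [E' → . E], [P → . f -], [P → . f g x] }

First, augment the grammar with E' → E
I₀ = CLOSURE({ [E' → . E] }):
  [E' → . E] has the dot before E: add [E → . P E P], [E → . g], [E → .], [E → . E g x]
  [E → . P E P] has the dot before P: add [P → . f g x], [P → . f -]
No further items can be added.

I₀ = { [E → . E g x], [E → . P E P], [E → . g], [E → .], [E' → . E], [P → . f -], [P → . f g x] }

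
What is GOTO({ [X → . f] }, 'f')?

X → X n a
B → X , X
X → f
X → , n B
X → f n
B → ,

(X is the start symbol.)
GOTO(I, 'f') = CLOSURE({ [A → αX.β] : [A → α.Xβ] ∈ I, X = 'f' })

Items with dot before 'f', with the dot advanced:
  [X → . f] → [X → f .]
Closure adds nothing (no advanced item has the dot before a non-terminal).

GOTO = { [X → f .] }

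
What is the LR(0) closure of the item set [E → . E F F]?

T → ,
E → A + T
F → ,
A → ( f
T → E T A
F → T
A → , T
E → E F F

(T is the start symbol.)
{ [A → . ( f], [A → . , T], [E → . A + T], [E → . E F F] }

Start with: [E → . E F F]
  [E → . E F F] has the dot before E: add [E → . A + T]
  [E → . A + T] has the dot before A: add [A → . ( f], [A → . , T]
No further items can be added.

CLOSURE = { [A → . ( f], [A → . , T], [E → . A + T], [E → . E F F] }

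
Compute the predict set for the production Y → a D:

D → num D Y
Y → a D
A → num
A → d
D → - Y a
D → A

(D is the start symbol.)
PREDICT(Y → a D) = (FIRST(RHS) \ {ε}) ∪ (FOLLOW(Y) if ε ∈ FIRST(RHS), i.e. RHS ⇒* ε)
FIRST(a D) = { 'a' }
ε ∉ FIRST(a D), so FOLLOW(Y) is not added.
PREDICT(Y → a D) = { 'a' }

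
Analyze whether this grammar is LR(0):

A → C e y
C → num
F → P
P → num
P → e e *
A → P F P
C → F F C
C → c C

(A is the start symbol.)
No. Shift-reduce conflict between [F → P .] and [P → . e e *]

A grammar is LR(0) if no state in the canonical LR(0) collection has:
  - both a shift item (dot before a terminal) and a complete item (shift-reduce conflict), or
  - two or more complete items (reduce-reduce conflict; the accept item [A' → A .] counts as a complete item here).

Augment with A' → A and build the canonical LR(0) collection (I0 = CLOSURE({[A' → . A]}), then GOTO on every symbol after a dot until no new states appear). It has 19 states:
  I0: { [A → . C e y], [A → . P F P], [A' → . A], [C → . F F C], [C → . c C], [C → . num], [F → . P], [P → . e e *], [P → . num] }  — shift
  I1: { [A' → A .] }  — accept
  I2: { [A → C . e y] }  — shift
  I3: { [C → F . F C], [F → . P], [P → . e e *], [P → . num] }  — shift
  I4: { [A → P . F P], [F → . P], [F → P .], [P → . e e *], [P → . num] }  — shift, reduce
  I5: { [C → . F F C], [C → . c C], [C → . num], [C → c . C], [F → . P], [P → . e e *], [P → . num] }  — shift
  I6: { [P → e . e *] }  — shift
  I7: { [C → num .], [P → num .] }  — 2 reduces
  I8: { [P → e e . *] }  — shift
  I9: { [P → e e * .] }  — reduce
  I10: { [C → c C .] }  — reduce
  I11: { [F → P .] }  — reduce
  I12: { [A → P F . P], [P → . e e *], [P → . num] }  — shift
  I13: { [P → num .] }  — reduce
  I14: { [A → P F P .] }  — reduce
  I15: { [C → . F F C], [C → . c C], [C → . num], [C → F F . C], [F → . P], [P → . e e *], [P → . num] }  — shift
  I16: { [C → F F C .] }  — reduce
  I17: { [A → C e . y] }  — shift
  I18: { [A → C e y .] }  — reduce

Conflict in state I4:
  Shift-reduce conflict between [F → P .] and [P → . e e *]
So the grammar is NOT LR(0).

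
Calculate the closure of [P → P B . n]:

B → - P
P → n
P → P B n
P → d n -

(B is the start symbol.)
{ [P → P B . n] }

To compute CLOSURE, for each item [A → α.Bβ] where B is a non-terminal, add [B → .γ] for all productions B → γ; repeat for the newly added items until nothing changes.

Start with: [P → P B . n]
The dot precedes the terminal n, so nothing is added.

CLOSURE = { [P → P B . n] }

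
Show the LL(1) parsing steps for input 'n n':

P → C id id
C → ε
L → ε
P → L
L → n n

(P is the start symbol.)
LL(1) parsing maintains a stack (initially the start symbol over $) and the input. At each step: if the stack top is a terminal, match it against the current input token; if it is a non-terminal N, replace it with the RHS of M[N, lookahead] (the unique production whose predict set contains the lookahead).

Stack is shown with the top on the left.

Stack  Input  Action
--------------------
P $    n n $  output P → L
L $    n n $  output L → n n
n n $  n n $  match 'n'
n $    n $    match 'n'
$      $      accept

The string is accepted.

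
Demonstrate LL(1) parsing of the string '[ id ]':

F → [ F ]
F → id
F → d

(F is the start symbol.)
LL(1) parsing maintains a stack (initially the start symbol over $) and the input. At each step: if the stack top is a terminal, match it against the current input token; if it is a non-terminal N, replace it with the RHS of M[N, lookahead] (the unique production whose predict set contains the lookahead).

Stack is shown with the top on the left.

Stack    Input     Action
-------------------------
F $      [ id ] $  output F → [ F ]
[ F ] $  [ id ] $  match '['
F ] $    id ] $    output F → id
id ] $   id ] $    match 'id'
] $      ] $       match ']'
$        $         accept

The string is accepted.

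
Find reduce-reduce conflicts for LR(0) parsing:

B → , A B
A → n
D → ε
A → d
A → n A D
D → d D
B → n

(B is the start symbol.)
No reduce-reduce conflicts

A reduce-reduce conflict occurs when an LR(0) state has two complete items [A → α .] and [B → β .] — both call for a reduction, and with no lookahead the parser cannot choose between them.

Augment with B' → B and build the canonical LR(0) collection (I0 = CLOSURE({[B' → . B]}), then GOTO on every symbol after a dot until no new states appear). It has 12 states:
  I0: { [B → . , A B], [B → . n], [B' → . B] }  — shift
  I1: { [A → . d], [A → . n A D], [A → . n], [B → , . A B] }  — shift
  I2: { [B' → B .] }  — accept
  I3: { [B → n .] }  — reduce
  I4: { [B → , A . B], [B → . , A B], [B → . n] }  — shift
  I5: { [A → d .] }  — reduce
  I6: { [A → . d], [A → . n A D], [A → . n], [A → n . A D], [A → n .] }  — shift, reduce
  I7: { [A → n A . D], [D → . d D], [D → .] }  — shift, reduce
  I8: { [A → n A D .] }  — reduce
  I9: { [D → . d D], [D → .], [D → d . D] }  — shift, reduce
  I10: { [D → d D .] }  — reduce
  I11: { [B → , A B .] }  — reduce

No state contains more than one complete item.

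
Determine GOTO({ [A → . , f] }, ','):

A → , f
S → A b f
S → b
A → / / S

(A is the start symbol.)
GOTO(I, ',') = CLOSURE({ [A → αX.β] : [A → α.Xβ] ∈ I, X = ',' })

Items with dot before ',', with the dot advanced:
  [A → . , f] → [A → , . f]
Closure adds nothing (no advanced item has the dot before a non-terminal).

GOTO = { [A → , . f] }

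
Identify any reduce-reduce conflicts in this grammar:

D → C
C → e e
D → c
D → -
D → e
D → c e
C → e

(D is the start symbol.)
A reduce-reduce conflict occurs when an LR(0) state has two complete items [A → α .] and [B → β .] — both call for a reduction, and with no lookahead the parser cannot choose between them.

Augment with D' → D and build the canonical LR(0) collection (I0 = CLOSURE({[D' → . D]}), then GOTO on every symbol after a dot until no new states appear). It has 8 states:
  I0: { [C → . e e], [C → . e], [D → . -], [D → . C], [D → . c e], [D → . c], [D → . e], [D' → . D] }  — shift
  I1: { [D → - .] }  — reduce
  I2: { [D → C .] }  — reduce
  I3: { [D' → D .] }  — accept
  I4: { [D → c . e], [D → c .] }  — shift, reduce
  I5: { [C → e . e], [C → e .], [D → e .] }  — shift, 2 reduces
  I6: { [C → e e .] }  — reduce
  I7: { [D → c e .] }  — reduce

I5 contains complete items [C → e .], [D → e .] — reduce-reduce conflict.

Answer: Yes — I5: [C → e .] vs [D → e .]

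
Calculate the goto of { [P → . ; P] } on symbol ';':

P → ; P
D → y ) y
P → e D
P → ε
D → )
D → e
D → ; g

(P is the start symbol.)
{ [P → . ; P], [P → . e D], [P → .], [P → ; . P] }

GOTO(I, ';') = CLOSURE({ [A → αX.β] : [A → α.Xβ] ∈ I, X = ';' })

Items with dot before ';', with the dot advanced:
  [P → . ; P] → [P → ; . P]
Closure of the advanced items:
  [P → ; . P] has the dot before P: add [P → . ; P], [P → . e D], [P → .]

GOTO = { [P → . ; P], [P → . e D], [P → .], [P → ; . P] }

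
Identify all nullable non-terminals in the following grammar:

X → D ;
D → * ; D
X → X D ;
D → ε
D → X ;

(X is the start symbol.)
{ 'D' }

A non-terminal is nullable if it can derive ε (the empty string): either it has an ε-production, or it has a production whose right-hand side consists entirely of nullable non-terminals.

ε-productions: D → ε
So D is immediately nullable.
No further non-terminal can be added: every production for the remaining non-terminals contains a terminal or a non-nullable non-terminal.
Nullable = { 'D' }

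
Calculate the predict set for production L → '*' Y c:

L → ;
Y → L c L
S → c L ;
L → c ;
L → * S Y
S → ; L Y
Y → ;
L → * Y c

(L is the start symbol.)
{ '*' }

PREDICT(L → '*' Y c) = (FIRST(RHS) \ {ε}) ∪ (FOLLOW(L) if ε ∈ FIRST(RHS), i.e. RHS ⇒* ε)
FIRST('*' Y c) = { '*' }
ε ∉ FIRST('*' Y c), so FOLLOW(L) is not added.
PREDICT(L → '*' Y c) = { '*' }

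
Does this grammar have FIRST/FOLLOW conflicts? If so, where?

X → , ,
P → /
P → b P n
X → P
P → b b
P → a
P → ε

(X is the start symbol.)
No FIRST/FOLLOW conflicts.

Nullable non-terminals: P, X.
FIRST sets used below: FIRST(P) = { '/', 'a', 'b', ε }

P: nullable alternative(s) P → ε; FOLLOW(P) = { $, 'n' }
  P → /: FIRST \ {ε} = { '/' } — disjoint from FOLLOW(P)
  P → b P n: FIRST \ {ε} = { 'b' } — disjoint from FOLLOW(P)
  P → b b: FIRST \ {ε} = { 'b' } — disjoint from FOLLOW(P)
  P → a: FIRST \ {ε} = { 'a' } — disjoint from FOLLOW(P)
  P → ε: FIRST \ {ε} = { } — this is the only nullable alternative, skip

X: nullable alternative(s) X → P; FOLLOW(X) = { $ }
  X → , ,: FIRST \ {ε} = { ',' } — disjoint from FOLLOW(X)
  X → P: FIRST \ {ε} = { '/', 'a', 'b' } — this is the only nullable alternative, skip

No FIRST/FOLLOW conflicts found.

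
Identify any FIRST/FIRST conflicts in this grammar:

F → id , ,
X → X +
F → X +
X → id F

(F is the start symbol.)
FIRST sets of the non-terminals at (or reachable through a nullable prefix from) the front of some alternative:
  FIRST(X) = { 'id' }

Productions for F:
  F → id , ,: FIRST = { 'id' }
  F → X +: FIRST = { 'id' }
Productions for X:
  X → X +: FIRST = { 'id' }
  X → id F: FIRST = { 'id' }

Conflict for F: F → id , , and F → X +
  Overlap: { 'id' }
Conflict for X: X → X + and X → id F
  Overlap: { 'id' }

Answer: Yes. F → id ',' ',' / F → X '+' on { 'id' }; X → X '+' / X → id F on { 'id' }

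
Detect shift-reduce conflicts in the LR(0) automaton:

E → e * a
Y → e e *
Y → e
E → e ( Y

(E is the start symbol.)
Augment with E' → E and build the canonical LR(0) collection (I0 = CLOSURE({[E' → . E]}), then GOTO on every symbol after a dot until no new states appear). It has 10 states:
  I0: { [E → . e ( Y], [E → . e * a], [E' → . E] }  — shift
  I1: { [E' → E .] }  — accept
  I2: { [E → e . ( Y], [E → e . * a] }  — shift
  I3: { [E → e ( . Y], [Y → . e e *], [Y → . e] }  — shift
  I4: { [E → e * . a] }  — shift
  I5: { [E → e * a .] }  — reduce
  I6: { [E → e ( Y .] }  — reduce
  I7: { [Y → e . e *], [Y → e .] }  — shift, reduce
  I8: { [Y → e e . *] }  — shift
  I9: { [Y → e e * .] }  — reduce

I7 contains reduce item [Y → e .] and shift item [Y → e . e *] — shift-reduce conflict.

Answer: Yes — I7: [Y → e .] vs [Y → e . e *]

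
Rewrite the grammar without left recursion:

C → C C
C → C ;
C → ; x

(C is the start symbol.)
C → ; x C'
C' → C C'
C' → ; C'
C' → ε

C is directly left-recursive. The standard transformation for
  A → A α₁ | ... | A α_m | β₁ | ... | β_n
is
  A  → β₁ A' | ... | β_n A'
  A' → α₁ A' | ... | α_m A' | ε

C → ; x becomes C → ; x C'
C → C C becomes C' → C C'
C → C ; becomes C' → ; C'
Add C' → ε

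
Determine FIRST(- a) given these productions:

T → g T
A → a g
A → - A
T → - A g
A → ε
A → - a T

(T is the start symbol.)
To compute FIRST(- a), process the symbols left to right:
Symbol - is a terminal. Add '-' and stop.
FIRST(- a) = { '-' }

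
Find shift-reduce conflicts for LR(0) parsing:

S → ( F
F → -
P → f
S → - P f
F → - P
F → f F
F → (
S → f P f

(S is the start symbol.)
A shift-reduce conflict occurs when an LR(0) state has both:
  - a complete (reduce) item [A → α .] (dot at the end), and
  - a shift item [B → β . c γ] (dot before a terminal).

Augment with S' → S and build the canonical LR(0) collection (I0 = CLOSURE({[S' → . S]}), then GOTO on every symbol after a dot until no new states appear). It has 16 states:
  I0: { [S → . ( F], [S → . - P f], [S → . f P f], [S' → . S] }  — shift
  I1: { [F → . (], [F → . - P], [F → . -], [F → . f F], [S → ( . F] }  — shift
  I2: { [P → . f], [S → - . P f] }  — shift
  I3: { [S' → S .] }  — accept
  I4: { [P → . f], [S → f . P f] }  — shift
  I5: { [S → f P . f] }  — shift
  I6: { [P → f .] }  — reduce
  I7: { [S → f P f .] }  — reduce
  I8: { [S → - P . f] }  — shift
  I9: { [S → - P f .] }  — reduce
  I10: { [F → ( .] }  — reduce
  I11: { [F → - . P], [F → - .], [P → . f] }  — shift, reduce
  I12: { [S → ( F .] }  — reduce
  I13: { [F → . (], [F → . - P], [F → . -], [F → . f F], [F → f . F] }  — shift
  I14: { [F → f F .] }  — reduce
  I15: { [F → - P .] }  — reduce

I11 contains reduce item [F → - .] and shift item [P → . f] — shift-reduce conflict.

Answer: Yes — I11: [F → - .] vs [P → . f]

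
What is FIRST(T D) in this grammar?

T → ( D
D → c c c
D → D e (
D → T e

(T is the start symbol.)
{ '(' }

FIRST sets of the non-terminals involved (from the grammar, by fixed-point iteration):
  FIRST(T) = { '(' }

To compute FIRST(T D), process the symbols left to right:
Symbol T is a non-terminal. Add FIRST(T) \ {ε} = { '(' }
T is not nullable (ε ∉ FIRST(T)), so stop here.
FIRST(T D) = { '(' }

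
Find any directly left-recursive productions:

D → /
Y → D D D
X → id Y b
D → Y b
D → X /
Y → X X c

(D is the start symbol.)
No direct left recursion

Direct left recursion occurs when N → N α for some non-terminal N (the right-hand side begins with the left-hand side itself).

D → /: starts with '/'
Y → D D D: starts with D
X → id Y b: starts with id
D → Y b: starts with Y
D → X /: starts with X
Y → X X c: starts with X

No direct left recursion found.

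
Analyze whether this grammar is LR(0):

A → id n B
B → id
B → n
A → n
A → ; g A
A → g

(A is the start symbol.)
A grammar is LR(0) if no state in the canonical LR(0) collection has:
  - both a shift item (dot before a terminal) and a complete item (shift-reduce conflict), or
  - two or more complete items (reduce-reduce conflict; the accept item [A' → A .] counts as a complete item here).

Augment with A' → A and build the canonical LR(0) collection (I0 = CLOSURE({[A' → . A]}), then GOTO on every symbol after a dot until no new states appear). It has 12 states:
  I0: { [A → . ; g A], [A → . g], [A → . id n B], [A → . n], [A' → . A] }  — shift
  I1: { [A → ; . g A] }  — shift
  I2: { [A' → A .] }  — accept
  I3: { [A → g .] }  — reduce
  I4: { [A → id . n B] }  — shift
  I5: { [A → n .] }  — reduce
  I6: { [A → id n . B], [B → . id], [B → . n] }  — shift
  I7: { [A → id n B .] }  — reduce
  I8: { [B → id .] }  — reduce
  I9: { [B → n .] }  — reduce
  I10: { [A → . ; g A], [A → . g], [A → . id n B], [A → . n], [A → ; g . A] }  — shift
  I11: { [A → ; g A .] }  — reduce

Every state is either a pure shift/goto state or contains exactly one complete item and nothing to shift — no conflicts. The grammar is LR(0).

Answer: Yes, the grammar is LR(0)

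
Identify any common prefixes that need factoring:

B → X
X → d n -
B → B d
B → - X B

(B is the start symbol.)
No, left-factoring is not needed

Left-factoring is needed when two productions for the same non-terminal
share a common prefix on the right-hand side.

Productions for B:
  B → X
  B → B d
  B → - X B

No common prefixes found.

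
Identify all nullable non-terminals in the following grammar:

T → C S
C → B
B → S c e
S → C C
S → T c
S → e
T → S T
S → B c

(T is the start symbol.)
None

A non-terminal is nullable if it can derive ε (the empty string): either it has an ε-production, or it has a production whose right-hand side consists entirely of nullable non-terminals.

There are no ε-productions, so no non-terminal can derive ε.
No non-terminals are nullable.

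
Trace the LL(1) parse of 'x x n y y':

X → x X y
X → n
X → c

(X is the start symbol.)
Stack is shown with the top on the left.

Stack      Input        Action
------------------------------
X $        x x n y y $  output X → x X y
x X y $    x x n y y $  match 'x'
X y $      x n y y $    output X → x X y
x X y y $  x n y y $    match 'x'
X y y $    n y y $      output X → n
n y y $    n y y $      match 'n'
y y $      y y $        match 'y'
y $        y $          match 'y'
$          $            accept

The string is accepted.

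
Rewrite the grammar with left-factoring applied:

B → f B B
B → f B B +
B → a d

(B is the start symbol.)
B → f B B B'
B' → ε
B' → +
B → a d

Left-factoring transforms A → αβ₁ | αβ₂ into A → αA' and A' → β₁ | β₂
(α is the longest common prefix among the alternatives). Repeat until
no nonterminal has two alternatives with a common prefix.

Round 1: B has alternatives sharing prefix 'f B B'. Introduce B': B → f B B B'
  Add: B' → ε
  Add: B' → +

No remaining common prefixes — done.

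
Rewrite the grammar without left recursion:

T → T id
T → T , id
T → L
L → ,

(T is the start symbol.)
T is directly left-recursive. The standard transformation for
  A → A α₁ | ... | A α_m | β₁ | ... | β_n
is
  A  → β₁ A' | ... | β_n A'
  A' → α₁ A' | ... | α_m A' | ε

T → L becomes T → L T'
T → T id becomes T' → id T'
T → T , id becomes T' → , id T'
Add T' → ε

Productions for other non-terminals are unchanged:
  L → ,

Resulting grammar:
T → L T'
T' → id T'
T' → , id T'
T' → ε
L → ,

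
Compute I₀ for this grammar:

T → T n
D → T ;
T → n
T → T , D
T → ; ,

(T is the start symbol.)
First, augment the grammar with T' → T
I₀ = CLOSURE({ [T' → . T] }):
  [T' → . T] has the dot before T: add [T → . T n], [T → . n], [T → . T , D], [T → . ; ,]
No further items can be added.

I₀ = { [T → . ; ,], [T → . T , D], [T → . T n], [T → . n], [T' → . T] }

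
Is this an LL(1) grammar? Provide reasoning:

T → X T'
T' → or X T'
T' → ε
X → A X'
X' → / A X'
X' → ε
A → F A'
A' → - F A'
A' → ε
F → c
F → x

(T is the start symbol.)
Yes, the grammar is LL(1).

A grammar is LL(1) if for each non-terminal N with multiple productions, the predict sets of those productions are pairwise disjoint, where PREDICT(N → α) = (FIRST(α) \ {ε}) ∪ (FOLLOW(N) if α ⇒* ε).

Relevant sets:
  FOLLOW(T') = { $ }
  FOLLOW(X') = { $, 'or' }
  FOLLOW(A') = { $, '/', 'or' }

For T':
  PREDICT(T' → or X T') = { 'or' }
  PREDICT(T' → ε) = { $ }
For X':
  PREDICT(X' → '/' A X') = { '/' }
  PREDICT(X' → ε) = { $, 'or' }
For A':
  PREDICT(A' → '-' F A') = { '-' }
  PREDICT(A' → ε) = { $, '/', 'or' }
For F:
  PREDICT(F → c) = { 'c' }
  PREDICT(F → x) = { 'x' }
T, X, A have a single production, so nothing to check there.

All predict sets are disjoint. The grammar IS LL(1).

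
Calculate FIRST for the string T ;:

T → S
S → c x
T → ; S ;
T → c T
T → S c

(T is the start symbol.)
{ ';', 'c' }

FIRST sets of the non-terminals involved (from the grammar, by fixed-point iteration):
  FIRST(T) = { ';', 'c' }

To compute FIRST(T ;), process the symbols left to right:
Symbol T is a non-terminal. Add FIRST(T) \ {ε} = { ';', 'c' }
T is not nullable (ε ∉ FIRST(T)), so stop here.
FIRST(T ;) = { ';', 'c' }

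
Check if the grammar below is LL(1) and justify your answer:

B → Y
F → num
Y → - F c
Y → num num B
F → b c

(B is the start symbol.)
Yes, the grammar is LL(1).

A grammar is LL(1) if for each non-terminal N with multiple productions, the predict sets of those productions are pairwise disjoint, where PREDICT(N → α) = (FIRST(α) \ {ε}) ∪ (FOLLOW(N) if α ⇒* ε).

For F:
  PREDICT(F → num) = { 'num' }
  PREDICT(F → b c) = { 'b' }
For Y:
  PREDICT(Y → '-' F c) = { '-' }
  PREDICT(Y → num num B) = { 'num' }
B has a single production, so nothing to check there.

All predict sets are disjoint. The grammar IS LL(1).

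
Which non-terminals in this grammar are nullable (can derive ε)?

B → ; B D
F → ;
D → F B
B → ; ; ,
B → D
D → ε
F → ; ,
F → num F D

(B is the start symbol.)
{ 'B', 'D' }

A non-terminal is nullable if it can derive ε (the empty string): either it has an ε-production, or it has a production whose right-hand side consists entirely of nullable non-terminals.

ε-productions: D → ε
So D is immediately nullable.
B → D: every symbol on the right is nullable, so B is nullable too.
No further non-terminal can be added: every production for the remaining non-terminals contains a terminal or a non-nullable non-terminal.
Nullable = { 'B', 'D' }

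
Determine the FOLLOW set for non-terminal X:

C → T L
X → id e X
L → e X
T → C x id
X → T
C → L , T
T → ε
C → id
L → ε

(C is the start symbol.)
{ $, ',', 'x' }

In X → id e X: X is at the end; this adds FOLLOW(X) to itself — nothing new
In L → e X: X is at the end, add FOLLOW(L)

The FOLLOW sets referred to above (computed the same way, to a fixed point):
  FOLLOW(L) = { $, ',', 'x' }

Taking the union: FOLLOW(X) = { $, ',', 'x' }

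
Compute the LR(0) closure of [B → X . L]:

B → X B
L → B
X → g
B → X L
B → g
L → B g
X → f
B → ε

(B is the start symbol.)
{ [B → . X B], [B → . X L], [B → . g], [B → .], [B → X . L], [L → . B g], [L → . B], [X → . f], [X → . g] }

To compute CLOSURE, for each item [A → α.Bβ] where B is a non-terminal, add [B → .γ] for all productions B → γ; repeat for the newly added items until nothing changes.

Start with: [B → X . L]
  [B → X . L] has the dot before L: add [L → . B], [L → . B g]
  [L → . B] has the dot before B: add [B → . X B], [B → . X L], [B → . g], [B → .]
  [B → . X B] has the dot before X: add [X → . g], [X → . f]
No further items can be added.

CLOSURE = { [B → . X B], [B → . X L], [B → . g], [B → .], [B → X . L], [L → . B g], [L → . B], [X → . f], [X → . g] }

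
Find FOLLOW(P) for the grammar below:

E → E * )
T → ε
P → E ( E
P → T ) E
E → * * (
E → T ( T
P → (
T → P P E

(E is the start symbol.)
To compute FOLLOW(P), find every occurrence of P on a right-hand side N → α P β: add FIRST(β) \ {ε}, and if β is empty or nullable also add FOLLOW(N). Iterate to a fixed point.

In T → P P E: P is followed by P E, add FIRST(P E) \ {ε} = { '(', ')', '*' }
In T → P P E: P is followed by E, add FIRST(E) \ {ε} = { '(', ')', '*' }

Taking the union: FOLLOW(P) = { '(', ')', '*' }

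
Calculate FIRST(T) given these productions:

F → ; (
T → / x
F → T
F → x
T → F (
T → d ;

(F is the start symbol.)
{ '/', ';', 'd', 'x' }

FIRST sets of the other non-terminals involved (by the same procedure, iterated to a fixed point):
  FIRST(F) = { '/', ';', 'd', 'x' }

From T → / x:
  - '/' is a terminal: add '/' and stop
From T → F (:
  - F is a non-terminal: add FIRST(F) \ {ε} = { '/', ';', 'd', 'x' }
    F is not nullable, so stop
From T → d ;:
  - d is a terminal: add 'd' and stop

Collecting: FIRST(T) = { '/', ';', 'd', 'x' }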